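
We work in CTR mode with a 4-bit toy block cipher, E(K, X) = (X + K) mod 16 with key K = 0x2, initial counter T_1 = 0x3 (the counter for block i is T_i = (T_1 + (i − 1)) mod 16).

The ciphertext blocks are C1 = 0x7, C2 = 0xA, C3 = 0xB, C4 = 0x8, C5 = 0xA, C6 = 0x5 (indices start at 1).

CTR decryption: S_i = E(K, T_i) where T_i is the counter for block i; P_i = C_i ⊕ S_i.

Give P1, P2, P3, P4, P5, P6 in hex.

P1: T = 0x3, S = E(K, T) = 0x5; 0x7 ⊕ 0x5 = 0x2.
P2: T = 0x4, S = E(K, T) = 0x6; 0xA ⊕ 0x6 = 0xC.
P3: T = 0x5, S = E(K, T) = 0x7; 0xB ⊕ 0x7 = 0xC.
P4: T = 0x6, S = E(K, T) = 0x8; 0x8 ⊕ 0x8 = 0x0.
P5: T = 0x7, S = E(K, T) = 0x9; 0xA ⊕ 0x9 = 0x3.
P6: T = 0x8, S = E(K, T) = 0xA; 0x5 ⊕ 0xA = 0xF.

P1 = 0x2, P2 = 0xC, P3 = 0xC, P4 = 0x0, P5 = 0x3, P6 = 0xF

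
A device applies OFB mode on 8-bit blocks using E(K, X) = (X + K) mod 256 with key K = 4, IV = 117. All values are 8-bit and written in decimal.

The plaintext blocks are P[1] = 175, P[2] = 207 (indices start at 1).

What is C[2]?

C[2] = 178

OFB encryption: S_i = E(K, S_{i−1}) with S_{0} = IV; C_i = P_i ⊕ S_i.
C[1]: S = E(K, 117) = 121; 175 ⊕ 121 = 214.
C[2]: S = E(K, 121) = 125; 207 ⊕ 125 = 178.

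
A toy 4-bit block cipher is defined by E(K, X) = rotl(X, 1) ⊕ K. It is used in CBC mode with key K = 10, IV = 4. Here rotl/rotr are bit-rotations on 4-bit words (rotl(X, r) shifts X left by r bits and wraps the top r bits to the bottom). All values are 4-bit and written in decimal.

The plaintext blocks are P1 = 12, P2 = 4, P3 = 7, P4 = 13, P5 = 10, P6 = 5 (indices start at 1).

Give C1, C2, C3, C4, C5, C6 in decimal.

C1 = 11, C2 = 5, C3 = 14, C4 = 12, C5 = 6, C6 = 12

CBC encryption: C_i = E(K, P_i ⊕ C_{i−1}), with C_{0} = IV.
C1: P1 ⊕ 4 = 8; E(K, 8) = 11.
C2: P2 ⊕ 11 = 15; E(K, 15) = 5.
C3: P3 ⊕ 5 = 2; E(K, 2) = 14.
C4: P4 ⊕ 14 = 3; E(K, 3) = 12.
C5: P5 ⊕ 12 = 6; E(K, 6) = 6.
C6: P6 ⊕ 6 = 3; E(K, 3) = 12.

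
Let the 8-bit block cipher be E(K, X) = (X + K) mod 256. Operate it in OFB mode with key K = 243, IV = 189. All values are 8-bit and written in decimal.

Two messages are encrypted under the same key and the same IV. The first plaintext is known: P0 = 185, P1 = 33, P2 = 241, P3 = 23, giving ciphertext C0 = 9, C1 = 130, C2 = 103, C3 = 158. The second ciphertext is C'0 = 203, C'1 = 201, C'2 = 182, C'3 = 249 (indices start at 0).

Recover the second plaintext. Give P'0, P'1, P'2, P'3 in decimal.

P'0 = 123, P'1 = 106, P'2 = 32, P'3 = 112

In OFB with a reused IV, both messages share the same keystream S_i, so C_i ⊕ C'_i = P_i ⊕ P'_i and thus P'_i = P_i ⊕ C_i ⊕ C'_i.
P'0: 185 ⊕ 9 ⊕ 203 = 123.
P'1: 33 ⊕ 130 ⊕ 201 = 106.
P'2: 241 ⊕ 103 ⊕ 182 = 32.
P'3: 23 ⊕ 158 ⊕ 249 = 112.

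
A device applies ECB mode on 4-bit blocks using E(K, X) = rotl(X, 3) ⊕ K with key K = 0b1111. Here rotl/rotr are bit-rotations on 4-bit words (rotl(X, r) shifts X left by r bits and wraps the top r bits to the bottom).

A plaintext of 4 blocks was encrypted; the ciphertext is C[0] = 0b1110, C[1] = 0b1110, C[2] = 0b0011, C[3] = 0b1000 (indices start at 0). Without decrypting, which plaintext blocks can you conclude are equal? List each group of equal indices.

P[0] = P[1]

ECB encrypts each block independently with the same key, so equal ciphertext blocks imply equal plaintext blocks.
C[0] = C[1] = 0b1110, so P[0] = P[1].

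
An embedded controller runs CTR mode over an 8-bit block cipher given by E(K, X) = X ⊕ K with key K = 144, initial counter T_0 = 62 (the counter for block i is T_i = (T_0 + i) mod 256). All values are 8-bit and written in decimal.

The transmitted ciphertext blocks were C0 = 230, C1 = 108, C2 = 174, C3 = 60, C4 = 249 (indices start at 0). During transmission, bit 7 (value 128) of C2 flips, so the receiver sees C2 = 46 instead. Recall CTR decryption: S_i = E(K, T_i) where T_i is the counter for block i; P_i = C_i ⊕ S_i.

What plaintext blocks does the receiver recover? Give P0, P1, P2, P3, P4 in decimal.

Only C2 changed, to 46. In CTR, a change in C_i flips the same bit in P_i only; the keystream is unaffected. Decrypting the received ciphertext:
P0: T = 62, S = E(K, T) = 174; 230 ⊕ 174 = 72.
P1: T = 63, S = E(K, T) = 175; 108 ⊕ 175 = 195.
P2: T = 64, S = E(K, T) = 208; 46 ⊕ 208 = 254.
P3: T = 65, S = E(K, T) = 209; 60 ⊕ 209 = 237.
P4: T = 66, S = E(K, T) = 210; 249 ⊕ 210 = 43.
Blocks that differ from the original plaintext: P2.

P0 = 72, P1 = 195, P2 = 254, P3 = 237, P4 = 43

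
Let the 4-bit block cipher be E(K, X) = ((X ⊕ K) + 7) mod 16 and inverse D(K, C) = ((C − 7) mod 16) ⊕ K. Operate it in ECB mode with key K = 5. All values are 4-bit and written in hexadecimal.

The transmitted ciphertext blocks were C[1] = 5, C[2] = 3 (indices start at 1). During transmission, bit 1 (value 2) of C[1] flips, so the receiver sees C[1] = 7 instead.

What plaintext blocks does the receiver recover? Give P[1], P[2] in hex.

P[1] = 5, P[2] = 9

ECB decryption: P_i = D(K, C_i).
Only C[1] changed, to 7. In ECB, a change in C_i affects only P_i. Decrypting the received ciphertext:
P[1]: D(K, 7) = 5.
P[2]: D(K, 3) = 9.
Blocks that differ from the original plaintext: P[1].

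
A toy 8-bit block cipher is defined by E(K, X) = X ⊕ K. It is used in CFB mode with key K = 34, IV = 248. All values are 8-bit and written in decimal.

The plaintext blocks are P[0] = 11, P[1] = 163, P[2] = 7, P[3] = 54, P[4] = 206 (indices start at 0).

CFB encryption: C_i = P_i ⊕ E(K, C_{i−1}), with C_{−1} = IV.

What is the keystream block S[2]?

C[0]: E(K, 248) = 218; 11 ⊕ 218 = 209.
C[1]: E(K, 209) = 243; 163 ⊕ 243 = 80.
C[2]: E(K, 80) = 114; 7 ⊕ 114 = 117.
So S[2] = 114.

114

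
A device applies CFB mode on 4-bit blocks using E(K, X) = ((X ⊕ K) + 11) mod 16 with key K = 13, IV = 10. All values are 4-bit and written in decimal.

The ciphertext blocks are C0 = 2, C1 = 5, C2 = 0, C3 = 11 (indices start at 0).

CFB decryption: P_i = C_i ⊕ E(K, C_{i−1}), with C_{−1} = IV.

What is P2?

P2 = 3

P2: E(K, 5) = 3; 0 ⊕ 3 = 3.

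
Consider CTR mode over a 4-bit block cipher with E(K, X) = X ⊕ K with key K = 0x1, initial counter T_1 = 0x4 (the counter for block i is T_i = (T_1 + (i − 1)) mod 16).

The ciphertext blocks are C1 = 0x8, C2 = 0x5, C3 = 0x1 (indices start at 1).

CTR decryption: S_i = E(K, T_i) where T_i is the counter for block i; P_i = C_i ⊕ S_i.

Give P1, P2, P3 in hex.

P1: T = 0x4, S = E(K, T) = 0x5; 0x8 ⊕ 0x5 = 0xD.
P2: T = 0x5, S = E(K, T) = 0x4; 0x5 ⊕ 0x4 = 0x1.
P3: T = 0x6, S = E(K, T) = 0x7; 0x1 ⊕ 0x7 = 0x6.

P1 = 0xD, P2 = 0x1, P3 = 0x6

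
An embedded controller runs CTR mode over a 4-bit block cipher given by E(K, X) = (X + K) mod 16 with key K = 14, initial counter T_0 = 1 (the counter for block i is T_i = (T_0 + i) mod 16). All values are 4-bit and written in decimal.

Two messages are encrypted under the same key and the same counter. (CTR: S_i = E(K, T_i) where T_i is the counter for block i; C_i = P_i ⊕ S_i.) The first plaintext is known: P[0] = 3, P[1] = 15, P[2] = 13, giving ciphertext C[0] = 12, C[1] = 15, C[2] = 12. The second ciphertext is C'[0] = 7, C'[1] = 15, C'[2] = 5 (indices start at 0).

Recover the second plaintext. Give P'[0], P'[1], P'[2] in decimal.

P'[0] = 8, P'[1] = 15, P'[2] = 4

In CTR with a reused counter, both messages share the same keystream S_i, so C_i ⊕ C'_i = P_i ⊕ P'_i and thus P'_i = P_i ⊕ C_i ⊕ C'_i.
P'[0]: 3 ⊕ 12 ⊕ 7 = 8.
P'[1]: 15 ⊕ 15 ⊕ 15 = 15.
P'[2]: 13 ⊕ 12 ⊕ 5 = 4.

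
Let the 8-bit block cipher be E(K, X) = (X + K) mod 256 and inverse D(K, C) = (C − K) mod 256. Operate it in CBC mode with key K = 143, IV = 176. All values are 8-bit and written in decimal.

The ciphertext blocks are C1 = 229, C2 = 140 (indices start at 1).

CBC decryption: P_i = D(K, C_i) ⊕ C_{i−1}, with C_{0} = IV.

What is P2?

P2: D(K, 140) = 253; 253 ⊕ 229 = 24.

P2 = 24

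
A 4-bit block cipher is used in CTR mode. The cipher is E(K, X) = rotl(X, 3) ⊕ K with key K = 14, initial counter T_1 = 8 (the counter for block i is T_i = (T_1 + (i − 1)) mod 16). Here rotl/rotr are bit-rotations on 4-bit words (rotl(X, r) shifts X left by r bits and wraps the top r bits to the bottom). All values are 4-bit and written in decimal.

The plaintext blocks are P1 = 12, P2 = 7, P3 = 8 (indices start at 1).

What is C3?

CTR encryption: S_i = E(K, T_i) where T_i is the counter for block i; C_i = P_i ⊕ S_i.
C1: T = 8, S = E(K, T) = 10; 12 ⊕ 10 = 6.
C2: T = 9, S = E(K, T) = 2; 7 ⊕ 2 = 5.
C3: T = 10, S = E(K, T) = 11; 8 ⊕ 11 = 3.

C3 = 3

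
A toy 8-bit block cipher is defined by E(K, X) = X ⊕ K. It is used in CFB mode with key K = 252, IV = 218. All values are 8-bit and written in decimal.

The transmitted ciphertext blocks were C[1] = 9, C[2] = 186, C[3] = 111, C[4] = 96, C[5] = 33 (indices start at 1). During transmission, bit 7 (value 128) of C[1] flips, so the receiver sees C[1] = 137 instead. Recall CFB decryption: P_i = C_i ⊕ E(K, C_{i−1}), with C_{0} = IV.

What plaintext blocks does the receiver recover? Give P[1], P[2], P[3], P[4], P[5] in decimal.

Only C[1] changed, to 137. In CFB, a change in C_i flips the same bit in P_i and garbles P_{i+1}. Decrypting the received ciphertext:
P[1]: E(K, 218) = 38; 137 ⊕ 38 = 175.
P[2]: E(K, 137) = 117; 186 ⊕ 117 = 207.
P[3]: E(K, 186) = 70; 111 ⊕ 70 = 41.
P[4]: E(K, 111) = 147; 96 ⊕ 147 = 243.
P[5]: E(K, 96) = 156; 33 ⊕ 156 = 189.
Blocks that differ from the original plaintext: P[1], P[2].

P[1] = 175, P[2] = 207, P[3] = 41, P[4] = 243, P[5] = 189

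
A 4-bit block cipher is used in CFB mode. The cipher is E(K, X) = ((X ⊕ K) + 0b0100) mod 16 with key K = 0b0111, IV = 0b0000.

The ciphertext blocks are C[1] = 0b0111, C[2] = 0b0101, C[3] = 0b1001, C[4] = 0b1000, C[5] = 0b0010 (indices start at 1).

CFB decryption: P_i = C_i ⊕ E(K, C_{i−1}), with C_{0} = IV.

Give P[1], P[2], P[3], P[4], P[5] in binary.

P[1] = 0b1100, P[2] = 0b0001, P[3] = 0b1111, P[4] = 0b1010, P[5] = 0b0001

P[1]: E(K, 0b0000) = 0b1011; 0b0111 ⊕ 0b1011 = 0b1100.
P[2]: E(K, 0b0111) = 0b0100; 0b0101 ⊕ 0b0100 = 0b0001.
P[3]: E(K, 0b0101) = 0b0110; 0b1001 ⊕ 0b0110 = 0b1111.
P[4]: E(K, 0b1001) = 0b0010; 0b1000 ⊕ 0b0010 = 0b1010.
P[5]: E(K, 0b1000) = 0b0011; 0b0010 ⊕ 0b0011 = 0b0001.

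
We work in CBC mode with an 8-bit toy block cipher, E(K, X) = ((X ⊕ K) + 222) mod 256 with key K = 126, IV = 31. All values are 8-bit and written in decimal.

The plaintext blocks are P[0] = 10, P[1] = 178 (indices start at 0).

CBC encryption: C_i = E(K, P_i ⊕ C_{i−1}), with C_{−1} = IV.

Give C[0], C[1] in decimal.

C[0]: P[0] ⊕ 31 = 21; E(K, 21) = 73.
C[1]: P[1] ⊕ 73 = 251; E(K, 251) = 99.

C[0] = 73, C[1] = 99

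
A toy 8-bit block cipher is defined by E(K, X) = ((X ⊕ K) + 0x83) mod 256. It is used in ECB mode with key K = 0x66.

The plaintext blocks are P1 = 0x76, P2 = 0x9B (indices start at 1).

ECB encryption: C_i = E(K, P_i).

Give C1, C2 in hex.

C1 = 0x93, C2 = 0x80

C1: E(K, 0x76) = 0x93.
C2: E(K, 0x9B) = 0x80.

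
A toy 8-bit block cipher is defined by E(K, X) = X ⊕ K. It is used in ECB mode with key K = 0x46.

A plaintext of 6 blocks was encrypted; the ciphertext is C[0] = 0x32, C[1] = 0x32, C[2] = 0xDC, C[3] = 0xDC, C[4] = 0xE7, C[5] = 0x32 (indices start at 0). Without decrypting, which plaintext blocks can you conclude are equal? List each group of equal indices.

ECB encrypts each block independently with the same key, so equal ciphertext blocks imply equal plaintext blocks.
C[0] = C[1] = C[5] = 0x32, so P[0] = P[1] = P[5].
C[2] = C[3] = 0xDC, so P[2] = P[3].

P[0] = P[1] = P[5]; P[2] = P[3]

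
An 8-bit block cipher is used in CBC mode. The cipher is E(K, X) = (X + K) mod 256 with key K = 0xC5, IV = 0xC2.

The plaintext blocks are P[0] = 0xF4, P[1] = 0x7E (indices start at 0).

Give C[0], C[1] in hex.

CBC encryption: C_i = E(K, P_i ⊕ C_{i−1}), with C_{−1} = IV.
C[0]: P[0] ⊕ 0xC2 = 0x36; E(K, 0x36) = 0xFB.
C[1]: P[1] ⊕ 0xFB = 0x85; E(K, 0x85) = 0x4A.

C[0] = 0xFB, C[1] = 0x4A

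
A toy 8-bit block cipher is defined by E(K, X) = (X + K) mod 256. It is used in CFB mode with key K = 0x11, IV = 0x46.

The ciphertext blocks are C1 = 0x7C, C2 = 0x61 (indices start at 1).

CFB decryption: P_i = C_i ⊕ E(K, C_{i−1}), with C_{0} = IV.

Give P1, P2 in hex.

P1: E(K, 0x46) = 0x57; 0x7C ⊕ 0x57 = 0x2B.
P2: E(K, 0x7C) = 0x8D; 0x61 ⊕ 0x8D = 0xEC.

P1 = 0x2B, P2 = 0xEC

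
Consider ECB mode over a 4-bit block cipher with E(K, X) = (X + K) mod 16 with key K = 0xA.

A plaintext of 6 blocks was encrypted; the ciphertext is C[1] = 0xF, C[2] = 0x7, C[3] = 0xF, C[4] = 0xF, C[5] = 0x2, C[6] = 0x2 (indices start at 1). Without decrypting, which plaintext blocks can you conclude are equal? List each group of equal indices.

ECB encrypts each block independently with the same key, so equal ciphertext blocks imply equal plaintext blocks.
C[1] = C[3] = C[4] = 0xF, so P[1] = P[3] = P[4].
C[5] = C[6] = 0x2, so P[5] = P[6].

P[1] = P[3] = P[4]; P[5] = P[6]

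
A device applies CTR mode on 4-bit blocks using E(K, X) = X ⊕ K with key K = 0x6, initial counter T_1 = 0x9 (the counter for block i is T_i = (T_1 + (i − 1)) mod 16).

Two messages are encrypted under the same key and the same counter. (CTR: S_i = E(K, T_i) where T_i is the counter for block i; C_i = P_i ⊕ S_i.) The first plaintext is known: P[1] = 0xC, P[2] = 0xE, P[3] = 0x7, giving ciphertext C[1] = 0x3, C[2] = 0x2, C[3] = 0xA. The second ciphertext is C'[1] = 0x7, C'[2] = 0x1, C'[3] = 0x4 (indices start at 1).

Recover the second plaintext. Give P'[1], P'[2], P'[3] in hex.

In CTR with a reused counter, both messages share the same keystream S_i, so C_i ⊕ C'_i = P_i ⊕ P'_i and thus P'_i = P_i ⊕ C_i ⊕ C'_i.
P'[1]: 0xC ⊕ 0x3 ⊕ 0x7 = 0x8.
P'[2]: 0xE ⊕ 0x2 ⊕ 0x1 = 0xD.
P'[3]: 0x7 ⊕ 0xA ⊕ 0x4 = 0x9.

P'[1] = 0x8, P'[2] = 0xD, P'[3] = 0x9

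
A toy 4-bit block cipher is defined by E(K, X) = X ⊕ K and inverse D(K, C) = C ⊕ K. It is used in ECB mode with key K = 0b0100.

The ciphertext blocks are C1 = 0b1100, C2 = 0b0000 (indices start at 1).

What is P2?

P2 = 0b0100

ECB decryption: P_i = D(K, C_i).
P2: D(K, 0b0000) = 0b0100.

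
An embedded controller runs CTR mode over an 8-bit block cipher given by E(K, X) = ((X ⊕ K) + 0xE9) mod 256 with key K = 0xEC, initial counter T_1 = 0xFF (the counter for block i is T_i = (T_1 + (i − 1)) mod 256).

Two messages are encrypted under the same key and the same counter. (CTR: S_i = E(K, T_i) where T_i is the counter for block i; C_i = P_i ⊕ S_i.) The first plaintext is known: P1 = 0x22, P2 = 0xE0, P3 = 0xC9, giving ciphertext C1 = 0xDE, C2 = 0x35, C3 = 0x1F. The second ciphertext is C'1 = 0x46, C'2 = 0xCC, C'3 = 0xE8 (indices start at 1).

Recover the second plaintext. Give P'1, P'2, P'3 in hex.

In CTR with a reused counter, both messages share the same keystream S_i, so C_i ⊕ C'_i = P_i ⊕ P'_i and thus P'_i = P_i ⊕ C_i ⊕ C'_i.
P'1: 0x22 ⊕ 0xDE ⊕ 0x46 = 0xBA.
P'2: 0xE0 ⊕ 0x35 ⊕ 0xCC = 0x19.
P'3: 0xC9 ⊕ 0x1F ⊕ 0xE8 = 0x3E.

P'1 = 0xBA, P'2 = 0x19, P'3 = 0x3E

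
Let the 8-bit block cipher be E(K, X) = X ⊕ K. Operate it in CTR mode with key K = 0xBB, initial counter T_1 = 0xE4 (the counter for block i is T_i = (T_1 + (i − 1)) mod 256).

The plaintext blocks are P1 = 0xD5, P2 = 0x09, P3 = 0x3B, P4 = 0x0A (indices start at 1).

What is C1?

CTR encryption: S_i = E(K, T_i) where T_i is the counter for block i; C_i = P_i ⊕ S_i.
C1: T = 0xE4, S = E(K, T) = 0x5F; 0xD5 ⊕ 0x5F = 0x8A.

C1 = 0x8A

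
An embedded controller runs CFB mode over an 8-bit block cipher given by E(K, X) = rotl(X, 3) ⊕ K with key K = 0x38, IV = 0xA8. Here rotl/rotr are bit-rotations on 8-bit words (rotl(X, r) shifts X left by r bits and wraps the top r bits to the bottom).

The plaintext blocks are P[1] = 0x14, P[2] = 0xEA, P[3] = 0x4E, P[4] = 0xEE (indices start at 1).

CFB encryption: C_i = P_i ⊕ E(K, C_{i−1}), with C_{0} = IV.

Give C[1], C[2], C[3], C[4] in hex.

C[1]: E(K, 0xA8) = 0x7D; 0x14 ⊕ 0x7D = 0x69.
C[2]: E(K, 0x69) = 0x73; 0xEA ⊕ 0x73 = 0x99.
C[3]: E(K, 0x99) = 0xF4; 0x4E ⊕ 0xF4 = 0xBA.
C[4]: E(K, 0xBA) = 0xED; 0xEE ⊕ 0xED = 0x03.

C[1] = 0x69, C[2] = 0x99, C[3] = 0xBA, C[4] = 0x03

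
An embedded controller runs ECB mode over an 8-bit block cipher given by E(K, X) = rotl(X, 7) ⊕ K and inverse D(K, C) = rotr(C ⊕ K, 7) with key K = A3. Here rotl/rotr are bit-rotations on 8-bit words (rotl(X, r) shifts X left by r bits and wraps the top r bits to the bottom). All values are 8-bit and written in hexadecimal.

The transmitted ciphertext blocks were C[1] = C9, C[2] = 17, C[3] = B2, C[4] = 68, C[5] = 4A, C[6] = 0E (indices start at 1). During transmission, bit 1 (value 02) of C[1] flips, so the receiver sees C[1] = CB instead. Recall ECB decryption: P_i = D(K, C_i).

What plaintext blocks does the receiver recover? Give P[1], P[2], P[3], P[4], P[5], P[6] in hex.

P[1] = D0, P[2] = 69, P[3] = 22, P[4] = 97, P[5] = D3, P[6] = 5B

Only C[1] changed, to CB. In ECB, a change in C_i affects only P_i. Decrypting the received ciphertext:
P[1]: D(K, CB) = D0.
P[2]: D(K, 17) = 69.
P[3]: D(K, B2) = 22.
P[4]: D(K, 68) = 97.
P[5]: D(K, 4A) = D3.
P[6]: D(K, 0E) = 5B.
Blocks that differ from the original plaintext: P[1].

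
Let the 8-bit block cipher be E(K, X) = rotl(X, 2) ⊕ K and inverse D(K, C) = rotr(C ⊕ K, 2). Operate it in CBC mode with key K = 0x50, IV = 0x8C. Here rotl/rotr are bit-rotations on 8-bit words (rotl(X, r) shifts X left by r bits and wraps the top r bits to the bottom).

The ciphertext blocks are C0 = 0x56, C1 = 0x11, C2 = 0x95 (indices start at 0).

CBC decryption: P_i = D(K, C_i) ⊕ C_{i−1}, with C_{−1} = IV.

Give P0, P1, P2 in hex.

P0: D(K, 0x56) = 0x81; 0x81 ⊕ 0x8C = 0x0D.
P1: D(K, 0x11) = 0x50; 0x50 ⊕ 0x56 = 0x06.
P2: D(K, 0x95) = 0x71; 0x71 ⊕ 0x11 = 0x60.

P0 = 0x0D, P1 = 0x06, P2 = 0x60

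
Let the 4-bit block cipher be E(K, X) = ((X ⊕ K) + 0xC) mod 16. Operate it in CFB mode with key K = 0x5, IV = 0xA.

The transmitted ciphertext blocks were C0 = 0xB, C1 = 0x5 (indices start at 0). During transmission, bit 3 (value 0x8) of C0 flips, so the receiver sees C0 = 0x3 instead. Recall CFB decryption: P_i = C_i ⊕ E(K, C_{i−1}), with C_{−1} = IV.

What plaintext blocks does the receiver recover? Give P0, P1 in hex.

P0 = 0x8, P1 = 0x7

Only C0 changed, to 0x3. In CFB, a change in C_i flips the same bit in P_i and garbles P_{i+1}. Decrypting the received ciphertext:
P0: E(K, 0xA) = 0xB; 0x3 ⊕ 0xB = 0x8.
P1: E(K, 0x3) = 0x2; 0x5 ⊕ 0x2 = 0x7.
Blocks that differ from the original plaintext: P0, P1.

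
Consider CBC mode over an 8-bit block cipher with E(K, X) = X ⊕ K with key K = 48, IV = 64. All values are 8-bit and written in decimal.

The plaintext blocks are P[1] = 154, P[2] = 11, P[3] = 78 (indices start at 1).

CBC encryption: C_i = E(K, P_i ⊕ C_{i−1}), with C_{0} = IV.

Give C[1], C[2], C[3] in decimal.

C[1]: P[1] ⊕ 64 = 218; E(K, 218) = 234.
C[2]: P[2] ⊕ 234 = 225; E(K, 225) = 209.
C[3]: P[3] ⊕ 209 = 159; E(K, 159) = 175.

C[1] = 234, C[2] = 209, C[3] = 175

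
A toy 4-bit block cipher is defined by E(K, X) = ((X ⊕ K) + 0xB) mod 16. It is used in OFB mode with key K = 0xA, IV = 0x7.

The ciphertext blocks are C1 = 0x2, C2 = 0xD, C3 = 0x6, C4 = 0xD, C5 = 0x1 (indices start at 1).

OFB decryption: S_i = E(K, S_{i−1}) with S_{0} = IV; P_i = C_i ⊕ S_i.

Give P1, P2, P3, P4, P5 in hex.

P1 = 0xA, P2 = 0x0, P3 = 0x4, P4 = 0xE, P5 = 0x5

P1: S = E(K, 0x7) = 0x8; 0x2 ⊕ 0x8 = 0xA.
P2: S = E(K, 0x8) = 0xD; 0xD ⊕ 0xD = 0x0.
P3: S = E(K, 0xD) = 0x2; 0x6 ⊕ 0x2 = 0x4.
P4: S = E(K, 0x2) = 0x3; 0xD ⊕ 0x3 = 0xE.
P5: S = E(K, 0x3) = 0x4; 0x1 ⊕ 0x4 = 0x5.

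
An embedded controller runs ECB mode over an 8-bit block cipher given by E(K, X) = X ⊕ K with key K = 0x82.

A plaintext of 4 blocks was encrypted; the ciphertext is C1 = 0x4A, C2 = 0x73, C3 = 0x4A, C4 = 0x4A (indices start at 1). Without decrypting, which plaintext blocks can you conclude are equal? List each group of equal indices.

P1 = P3 = P4

ECB encrypts each block independently with the same key, so equal ciphertext blocks imply equal plaintext blocks.
C1 = C3 = C4 = 0x4A, so P1 = P3 = P4.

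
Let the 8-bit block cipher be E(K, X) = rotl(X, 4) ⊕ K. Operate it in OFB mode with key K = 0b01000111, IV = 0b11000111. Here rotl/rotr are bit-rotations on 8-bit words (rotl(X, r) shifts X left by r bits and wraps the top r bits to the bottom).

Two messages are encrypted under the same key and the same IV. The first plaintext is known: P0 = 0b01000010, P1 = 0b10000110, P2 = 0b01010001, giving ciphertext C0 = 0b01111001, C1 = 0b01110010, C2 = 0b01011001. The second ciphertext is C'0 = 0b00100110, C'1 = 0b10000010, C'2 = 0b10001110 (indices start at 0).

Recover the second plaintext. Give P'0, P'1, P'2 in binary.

P'0 = 0b00011101, P'1 = 0b01110110, P'2 = 0b10000110

In OFB with a reused IV, both messages share the same keystream S_i, so C_i ⊕ C'_i = P_i ⊕ P'_i and thus P'_i = P_i ⊕ C_i ⊕ C'_i.
P'0: 0b01000010 ⊕ 0b01111001 ⊕ 0b00100110 = 0b00011101.
P'1: 0b10000110 ⊕ 0b01110010 ⊕ 0b10000010 = 0b01110110.
P'2: 0b01010001 ⊕ 0b01011001 ⊕ 0b10001110 = 0b10000110.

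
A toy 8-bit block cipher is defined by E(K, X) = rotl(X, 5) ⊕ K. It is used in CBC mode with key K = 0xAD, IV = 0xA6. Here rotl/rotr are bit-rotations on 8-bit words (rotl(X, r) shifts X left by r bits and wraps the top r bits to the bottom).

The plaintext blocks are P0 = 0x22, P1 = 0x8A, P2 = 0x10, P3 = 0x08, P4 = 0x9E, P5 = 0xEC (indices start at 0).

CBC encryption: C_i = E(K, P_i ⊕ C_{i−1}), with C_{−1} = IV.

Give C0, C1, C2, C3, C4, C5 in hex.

C0 = 0x3D, C1 = 0x5B, C2 = 0xC4, C3 = 0x34, C4 = 0xF8, C5 = 0x2F

C0: P0 ⊕ 0xA6 = 0x84; E(K, 0x84) = 0x3D.
C1: P1 ⊕ 0x3D = 0xB7; E(K, 0xB7) = 0x5B.
C2: P2 ⊕ 0x5B = 0x4B; E(K, 0x4B) = 0xC4.
C3: P3 ⊕ 0xC4 = 0xCC; E(K, 0xCC) = 0x34.
C4: P4 ⊕ 0x34 = 0xAA; E(K, 0xAA) = 0xF8.
C5: P5 ⊕ 0xF8 = 0x14; E(K, 0x14) = 0x2F.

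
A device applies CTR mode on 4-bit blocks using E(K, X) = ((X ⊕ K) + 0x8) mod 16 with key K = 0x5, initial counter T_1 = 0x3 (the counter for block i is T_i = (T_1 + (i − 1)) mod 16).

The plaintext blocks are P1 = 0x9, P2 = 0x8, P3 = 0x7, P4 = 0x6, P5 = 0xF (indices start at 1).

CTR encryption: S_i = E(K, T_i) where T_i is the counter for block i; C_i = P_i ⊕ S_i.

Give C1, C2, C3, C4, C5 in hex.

C1 = 0x7, C2 = 0x1, C3 = 0xF, C4 = 0xD, C5 = 0x5

C1: T = 0x3, S = E(K, T) = 0xE; 0x9 ⊕ 0xE = 0x7.
C2: T = 0x4, S = E(K, T) = 0x9; 0x8 ⊕ 0x9 = 0x1.
C3: T = 0x5, S = E(K, T) = 0x8; 0x7 ⊕ 0x8 = 0xF.
C4: T = 0x6, S = E(K, T) = 0xB; 0x6 ⊕ 0xB = 0xD.
C5: T = 0x7, S = E(K, T) = 0xA; 0xF ⊕ 0xA = 0x5.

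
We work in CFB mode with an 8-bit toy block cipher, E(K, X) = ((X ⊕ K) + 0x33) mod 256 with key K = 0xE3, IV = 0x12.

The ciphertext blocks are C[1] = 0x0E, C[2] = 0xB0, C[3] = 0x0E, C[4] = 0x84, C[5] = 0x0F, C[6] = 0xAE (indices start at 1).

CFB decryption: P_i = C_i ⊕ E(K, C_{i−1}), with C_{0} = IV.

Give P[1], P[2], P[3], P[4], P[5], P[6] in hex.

P[1]: E(K, 0x12) = 0x24; 0x0E ⊕ 0x24 = 0x2A.
P[2]: E(K, 0x0E) = 0x20; 0xB0 ⊕ 0x20 = 0x90.
P[3]: E(K, 0xB0) = 0x86; 0x0E ⊕ 0x86 = 0x88.
P[4]: E(K, 0x0E) = 0x20; 0x84 ⊕ 0x20 = 0xA4.
P[5]: E(K, 0x84) = 0x9A; 0x0F ⊕ 0x9A = 0x95.
P[6]: E(K, 0x0F) = 0x1F; 0xAE ⊕ 0x1F = 0xB1.

P[1] = 0x2A, P[2] = 0x90, P[3] = 0x88, P[4] = 0xA4, P[5] = 0x95, P[6] = 0xB1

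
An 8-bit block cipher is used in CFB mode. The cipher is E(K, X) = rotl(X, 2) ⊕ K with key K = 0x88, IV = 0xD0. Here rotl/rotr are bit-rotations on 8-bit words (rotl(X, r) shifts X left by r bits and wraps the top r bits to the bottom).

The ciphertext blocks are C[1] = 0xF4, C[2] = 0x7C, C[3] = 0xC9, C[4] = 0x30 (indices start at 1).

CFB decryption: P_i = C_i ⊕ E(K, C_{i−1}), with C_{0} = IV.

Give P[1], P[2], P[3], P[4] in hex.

P[1] = 0x3F, P[2] = 0x27, P[3] = 0xB0, P[4] = 0x9F

P[1]: E(K, 0xD0) = 0xCB; 0xF4 ⊕ 0xCB = 0x3F.
P[2]: E(K, 0xF4) = 0x5B; 0x7C ⊕ 0x5B = 0x27.
P[3]: E(K, 0x7C) = 0x79; 0xC9 ⊕ 0x79 = 0xB0.
P[4]: E(K, 0xC9) = 0xAF; 0x30 ⊕ 0xAF = 0x9F.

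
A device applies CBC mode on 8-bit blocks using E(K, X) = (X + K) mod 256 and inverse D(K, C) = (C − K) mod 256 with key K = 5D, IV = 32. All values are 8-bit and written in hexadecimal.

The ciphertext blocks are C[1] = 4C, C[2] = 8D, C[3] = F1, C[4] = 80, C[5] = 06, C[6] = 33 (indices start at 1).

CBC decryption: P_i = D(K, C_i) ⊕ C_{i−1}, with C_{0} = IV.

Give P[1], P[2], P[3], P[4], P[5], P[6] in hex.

P[1]: D(K, 4C) = EF; EF ⊕ 32 = DD.
P[2]: D(K, 8D) = 30; 30 ⊕ 4C = 7C.
P[3]: D(K, F1) = 94; 94 ⊕ 8D = 19.
P[4]: D(K, 80) = 23; 23 ⊕ F1 = D2.
P[5]: D(K, 06) = A9; A9 ⊕ 80 = 29.
P[6]: D(K, 33) = D6; D6 ⊕ 06 = D0.

P[1] = DD, P[2] = 7C, P[3] = 19, P[4] = D2, P[5] = 29, P[6] = D0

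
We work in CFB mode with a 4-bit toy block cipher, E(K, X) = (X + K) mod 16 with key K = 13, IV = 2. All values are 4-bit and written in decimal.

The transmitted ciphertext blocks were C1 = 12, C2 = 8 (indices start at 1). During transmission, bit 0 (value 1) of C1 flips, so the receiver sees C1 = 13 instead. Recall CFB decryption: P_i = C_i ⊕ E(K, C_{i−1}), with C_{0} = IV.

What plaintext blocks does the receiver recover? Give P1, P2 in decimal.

Only C1 changed, to 13. In CFB, a change in C_i flips the same bit in P_i and garbles P_{i+1}. Decrypting the received ciphertext:
P1: E(K, 2) = 15; 13 ⊕ 15 = 2.
P2: E(K, 13) = 10; 8 ⊕ 10 = 2.
Blocks that differ from the original plaintext: P1, P2.

P1 = 2, P2 = 2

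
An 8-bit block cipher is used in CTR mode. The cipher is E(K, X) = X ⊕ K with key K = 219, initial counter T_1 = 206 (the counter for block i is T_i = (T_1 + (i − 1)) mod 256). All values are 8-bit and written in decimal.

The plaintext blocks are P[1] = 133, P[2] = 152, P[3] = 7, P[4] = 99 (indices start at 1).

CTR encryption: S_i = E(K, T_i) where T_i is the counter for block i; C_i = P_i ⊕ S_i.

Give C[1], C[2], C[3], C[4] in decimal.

C[1] = 144, C[2] = 140, C[3] = 12, C[4] = 105

C[1]: T = 206, S = E(K, T) = 21; 133 ⊕ 21 = 144.
C[2]: T = 207, S = E(K, T) = 20; 152 ⊕ 20 = 140.
C[3]: T = 208, S = E(K, T) = 11; 7 ⊕ 11 = 12.
C[4]: T = 209, S = E(K, T) = 10; 99 ⊕ 10 = 105.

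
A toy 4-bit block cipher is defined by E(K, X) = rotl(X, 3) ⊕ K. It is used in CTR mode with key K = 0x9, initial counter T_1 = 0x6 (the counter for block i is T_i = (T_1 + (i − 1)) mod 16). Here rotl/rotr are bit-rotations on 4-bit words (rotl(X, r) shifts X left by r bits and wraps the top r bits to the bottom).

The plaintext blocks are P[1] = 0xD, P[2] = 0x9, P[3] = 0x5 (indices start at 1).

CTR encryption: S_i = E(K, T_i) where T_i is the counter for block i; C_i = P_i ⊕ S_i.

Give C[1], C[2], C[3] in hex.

C[1] = 0x7, C[2] = 0xB, C[3] = 0x8

C[1]: T = 0x6, S = E(K, T) = 0xA; 0xD ⊕ 0xA = 0x7.
C[2]: T = 0x7, S = E(K, T) = 0x2; 0x9 ⊕ 0x2 = 0xB.
C[3]: T = 0x8, S = E(K, T) = 0xD; 0x5 ⊕ 0xD = 0x8.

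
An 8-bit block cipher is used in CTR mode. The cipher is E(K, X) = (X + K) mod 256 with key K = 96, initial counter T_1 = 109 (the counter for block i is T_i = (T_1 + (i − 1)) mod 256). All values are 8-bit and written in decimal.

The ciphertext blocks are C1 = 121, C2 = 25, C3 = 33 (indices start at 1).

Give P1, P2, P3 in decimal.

P1 = 180, P2 = 215, P3 = 238

CTR decryption: S_i = E(K, T_i) where T_i is the counter for block i; P_i = C_i ⊕ S_i.
P1: T = 109, S = E(K, T) = 205; 121 ⊕ 205 = 180.
P2: T = 110, S = E(K, T) = 206; 25 ⊕ 206 = 215.
P3: T = 111, S = E(K, T) = 207; 33 ⊕ 207 = 238.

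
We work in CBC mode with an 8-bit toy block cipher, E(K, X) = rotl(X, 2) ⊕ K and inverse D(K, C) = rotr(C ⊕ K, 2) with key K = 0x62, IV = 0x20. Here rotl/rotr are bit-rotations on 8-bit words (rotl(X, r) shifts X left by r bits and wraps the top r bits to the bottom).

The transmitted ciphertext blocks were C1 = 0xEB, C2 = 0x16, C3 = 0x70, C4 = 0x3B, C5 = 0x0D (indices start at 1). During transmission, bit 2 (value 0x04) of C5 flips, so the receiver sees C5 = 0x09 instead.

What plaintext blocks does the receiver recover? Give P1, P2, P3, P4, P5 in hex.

P1 = 0x42, P2 = 0xF6, P3 = 0x92, P4 = 0x26, P5 = 0xE1

CBC decryption: P_i = D(K, C_i) ⊕ C_{i−1}, with C_{0} = IV.
Only C5 changed, to 0x09. In CBC, a change in C_i garbles P_i and flips the same bit in P_{i+1}. Decrypting the received ciphertext:
P1: D(K, 0xEB) = 0x62; 0x62 ⊕ 0x20 = 0x42.
P2: D(K, 0x16) = 0x1D; 0x1D ⊕ 0xEB = 0xF6.
P3: D(K, 0x70) = 0x84; 0x84 ⊕ 0x16 = 0x92.
P4: D(K, 0x3B) = 0x56; 0x56 ⊕ 0x70 = 0x26.
P5: D(K, 0x09) = 0xDA; 0xDA ⊕ 0x3B = 0xE1.
Blocks that differ from the original plaintext: P5.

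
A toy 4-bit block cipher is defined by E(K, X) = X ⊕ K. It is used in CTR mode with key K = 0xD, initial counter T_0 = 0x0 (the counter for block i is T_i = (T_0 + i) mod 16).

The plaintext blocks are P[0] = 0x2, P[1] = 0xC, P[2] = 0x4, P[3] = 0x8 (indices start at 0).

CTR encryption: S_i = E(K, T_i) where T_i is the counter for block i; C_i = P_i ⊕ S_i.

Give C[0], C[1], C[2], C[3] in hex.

C[0] = 0xF, C[1] = 0x0, C[2] = 0xB, C[3] = 0x6

C[0]: T = 0x0, S = E(K, T) = 0xD; 0x2 ⊕ 0xD = 0xF.
C[1]: T = 0x1, S = E(K, T) = 0xC; 0xC ⊕ 0xC = 0x0.
C[2]: T = 0x2, S = E(K, T) = 0xF; 0x4 ⊕ 0xF = 0xB.
C[3]: T = 0x3, S = E(K, T) = 0xE; 0x8 ⊕ 0xE = 0x6.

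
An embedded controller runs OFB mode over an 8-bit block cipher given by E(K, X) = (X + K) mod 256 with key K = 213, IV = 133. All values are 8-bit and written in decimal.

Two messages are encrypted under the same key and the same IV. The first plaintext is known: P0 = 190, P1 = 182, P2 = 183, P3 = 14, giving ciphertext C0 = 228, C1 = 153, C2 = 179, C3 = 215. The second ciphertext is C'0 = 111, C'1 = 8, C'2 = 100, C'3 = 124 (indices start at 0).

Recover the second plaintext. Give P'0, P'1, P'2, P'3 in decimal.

P'0 = 53, P'1 = 39, P'2 = 96, P'3 = 165

In OFB with a reused IV, both messages share the same keystream S_i, so C_i ⊕ C'_i = P_i ⊕ P'_i and thus P'_i = P_i ⊕ C_i ⊕ C'_i.
P'0: 190 ⊕ 228 ⊕ 111 = 53.
P'1: 182 ⊕ 153 ⊕ 8 = 39.
P'2: 183 ⊕ 179 ⊕ 100 = 96.
P'3: 14 ⊕ 215 ⊕ 124 = 165.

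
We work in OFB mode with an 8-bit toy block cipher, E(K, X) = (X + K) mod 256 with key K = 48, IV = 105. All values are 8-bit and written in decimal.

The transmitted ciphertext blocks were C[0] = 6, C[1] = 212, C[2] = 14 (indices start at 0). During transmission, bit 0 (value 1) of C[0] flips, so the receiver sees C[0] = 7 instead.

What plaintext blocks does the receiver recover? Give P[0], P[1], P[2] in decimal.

OFB decryption: S_i = E(K, S_{i−1}) with S_{−1} = IV; P_i = C_i ⊕ S_i.
Only C[0] changed, to 7. In OFB, a change in C_i flips the same bit in P_i only; the keystream is unaffected. Decrypting the received ciphertext:
P[0]: S = E(K, 105) = 153; 7 ⊕ 153 = 158.
P[1]: S = E(K, 153) = 201; 212 ⊕ 201 = 29.
P[2]: S = E(K, 201) = 249; 14 ⊕ 249 = 247.
Blocks that differ from the original plaintext: P[0].

P[0] = 158, P[1] = 29, P[2] = 247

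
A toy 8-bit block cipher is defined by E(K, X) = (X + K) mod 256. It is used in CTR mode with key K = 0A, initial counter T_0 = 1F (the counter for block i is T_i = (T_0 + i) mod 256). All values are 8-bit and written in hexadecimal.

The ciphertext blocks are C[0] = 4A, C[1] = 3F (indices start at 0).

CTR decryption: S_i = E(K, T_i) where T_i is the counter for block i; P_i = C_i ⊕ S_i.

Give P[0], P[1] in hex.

P[0] = 63, P[1] = 15

P[0]: T = 1F, S = E(K, T) = 29; 4A ⊕ 29 = 63.
P[1]: T = 20, S = E(K, T) = 2A; 3F ⊕ 2A = 15.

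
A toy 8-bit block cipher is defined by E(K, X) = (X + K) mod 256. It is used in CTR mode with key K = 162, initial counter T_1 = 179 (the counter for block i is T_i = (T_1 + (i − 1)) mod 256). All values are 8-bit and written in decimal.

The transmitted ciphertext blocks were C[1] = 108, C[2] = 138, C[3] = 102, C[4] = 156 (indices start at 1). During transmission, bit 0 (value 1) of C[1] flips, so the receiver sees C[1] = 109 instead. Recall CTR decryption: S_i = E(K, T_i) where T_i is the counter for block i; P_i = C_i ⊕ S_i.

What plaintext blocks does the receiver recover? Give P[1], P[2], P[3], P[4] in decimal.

Only C[1] changed, to 109. In CTR, a change in C_i flips the same bit in P_i only; the keystream is unaffected. Decrypting the received ciphertext:
P[1]: T = 179, S = E(K, T) = 85; 109 ⊕ 85 = 56.
P[2]: T = 180, S = E(K, T) = 86; 138 ⊕ 86 = 220.
P[3]: T = 181, S = E(K, T) = 87; 102 ⊕ 87 = 49.
P[4]: T = 182, S = E(K, T) = 88; 156 ⊕ 88 = 196.
Blocks that differ from the original plaintext: P[1].

P[1] = 56, P[2] = 220, P[3] = 49, P[4] = 196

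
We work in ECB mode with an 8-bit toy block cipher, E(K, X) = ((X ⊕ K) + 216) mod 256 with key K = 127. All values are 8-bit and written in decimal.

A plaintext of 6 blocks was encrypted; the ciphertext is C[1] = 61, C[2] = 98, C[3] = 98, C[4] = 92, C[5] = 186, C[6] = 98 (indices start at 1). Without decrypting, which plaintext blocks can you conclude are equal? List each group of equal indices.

P[2] = P[3] = P[6]

ECB encrypts each block independently with the same key, so equal ciphertext blocks imply equal plaintext blocks.
C[2] = C[3] = C[6] = 98, so P[2] = P[3] = P[6].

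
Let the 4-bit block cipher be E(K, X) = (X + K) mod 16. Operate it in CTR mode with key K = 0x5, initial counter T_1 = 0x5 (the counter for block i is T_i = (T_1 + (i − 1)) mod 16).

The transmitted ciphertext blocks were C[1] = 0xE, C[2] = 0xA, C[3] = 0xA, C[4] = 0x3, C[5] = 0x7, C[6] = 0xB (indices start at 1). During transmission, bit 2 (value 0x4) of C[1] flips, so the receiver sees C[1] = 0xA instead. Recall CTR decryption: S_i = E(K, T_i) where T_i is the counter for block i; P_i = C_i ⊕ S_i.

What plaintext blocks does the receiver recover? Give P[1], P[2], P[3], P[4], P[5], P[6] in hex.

Only C[1] changed, to 0xA. In CTR, a change in C_i flips the same bit in P_i only; the keystream is unaffected. Decrypting the received ciphertext:
P[1]: T = 0x5, S = E(K, T) = 0xA; 0xA ⊕ 0xA = 0x0.
P[2]: T = 0x6, S = E(K, T) = 0xB; 0xA ⊕ 0xB = 0x1.
P[3]: T = 0x7, S = E(K, T) = 0xC; 0xA ⊕ 0xC = 0x6.
P[4]: T = 0x8, S = E(K, T) = 0xD; 0x3 ⊕ 0xD = 0xE.
P[5]: T = 0x9, S = E(K, T) = 0xE; 0x7 ⊕ 0xE = 0x9.
P[6]: T = 0xA, S = E(K, T) = 0xF; 0xB ⊕ 0xF = 0x4.
Blocks that differ from the original plaintext: P[1].

P[1] = 0x0, P[2] = 0x1, P[3] = 0x6, P[4] = 0xE, P[5] = 0x9, P[6] = 0x4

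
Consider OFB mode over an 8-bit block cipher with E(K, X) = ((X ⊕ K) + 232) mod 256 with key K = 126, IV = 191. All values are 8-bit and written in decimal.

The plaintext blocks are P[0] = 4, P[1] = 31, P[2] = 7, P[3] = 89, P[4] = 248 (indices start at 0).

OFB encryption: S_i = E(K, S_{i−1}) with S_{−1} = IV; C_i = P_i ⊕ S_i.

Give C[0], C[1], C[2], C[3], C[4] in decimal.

C[0]: S = E(K, 191) = 169; 4 ⊕ 169 = 173.
C[1]: S = E(K, 169) = 191; 31 ⊕ 191 = 160.
C[2]: S = E(K, 191) = 169; 7 ⊕ 169 = 174.
C[3]: S = E(K, 169) = 191; 89 ⊕ 191 = 230.
C[4]: S = E(K, 191) = 169; 248 ⊕ 169 = 81.

C[0] = 173, C[1] = 160, C[2] = 174, C[3] = 230, C[4] = 81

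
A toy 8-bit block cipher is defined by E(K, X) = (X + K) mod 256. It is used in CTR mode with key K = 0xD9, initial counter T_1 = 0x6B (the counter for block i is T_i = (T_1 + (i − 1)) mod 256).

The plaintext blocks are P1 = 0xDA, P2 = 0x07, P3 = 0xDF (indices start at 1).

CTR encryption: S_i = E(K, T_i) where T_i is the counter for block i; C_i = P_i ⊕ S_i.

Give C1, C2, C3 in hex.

C1 = 0x9E, C2 = 0x42, C3 = 0x99

C1: T = 0x6B, S = E(K, T) = 0x44; 0xDA ⊕ 0x44 = 0x9E.
C2: T = 0x6C, S = E(K, T) = 0x45; 0x07 ⊕ 0x45 = 0x42.
C3: T = 0x6D, S = E(K, T) = 0x46; 0xDF ⊕ 0x46 = 0x99.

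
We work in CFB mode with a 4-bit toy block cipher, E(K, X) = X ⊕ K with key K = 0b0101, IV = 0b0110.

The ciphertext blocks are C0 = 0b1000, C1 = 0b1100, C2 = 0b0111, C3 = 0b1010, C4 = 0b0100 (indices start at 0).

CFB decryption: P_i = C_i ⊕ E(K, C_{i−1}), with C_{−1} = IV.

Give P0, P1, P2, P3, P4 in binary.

P0 = 0b1011, P1 = 0b0001, P2 = 0b1110, P3 = 0b1000, P4 = 0b1011

P0: E(K, 0b0110) = 0b0011; 0b1000 ⊕ 0b0011 = 0b1011.
P1: E(K, 0b1000) = 0b1101; 0b1100 ⊕ 0b1101 = 0b0001.
P2: E(K, 0b1100) = 0b1001; 0b0111 ⊕ 0b1001 = 0b1110.
P3: E(K, 0b0111) = 0b0010; 0b1010 ⊕ 0b0010 = 0b1000.
P4: E(K, 0b1010) = 0b1111; 0b0100 ⊕ 0b1111 = 0b1011.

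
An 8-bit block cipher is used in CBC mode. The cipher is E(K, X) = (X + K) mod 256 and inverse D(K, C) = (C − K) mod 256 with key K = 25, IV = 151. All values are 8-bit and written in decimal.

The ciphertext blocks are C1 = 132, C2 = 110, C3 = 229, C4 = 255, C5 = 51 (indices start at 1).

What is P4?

CBC decryption: P_i = D(K, C_i) ⊕ C_{i−1}, with C_{0} = IV.
P4: D(K, 255) = 230; 230 ⊕ 229 = 3.

P4 = 3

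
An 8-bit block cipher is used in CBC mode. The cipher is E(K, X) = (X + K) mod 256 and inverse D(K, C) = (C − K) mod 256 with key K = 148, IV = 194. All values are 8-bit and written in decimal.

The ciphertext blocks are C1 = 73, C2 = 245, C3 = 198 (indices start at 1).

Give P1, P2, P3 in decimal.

P1 = 119, P2 = 40, P3 = 199

CBC decryption: P_i = D(K, C_i) ⊕ C_{i−1}, with C_{0} = IV.
P1: D(K, 73) = 181; 181 ⊕ 194 = 119.
P2: D(K, 245) = 97; 97 ⊕ 73 = 40.
P3: D(K, 198) = 50; 50 ⊕ 245 = 199.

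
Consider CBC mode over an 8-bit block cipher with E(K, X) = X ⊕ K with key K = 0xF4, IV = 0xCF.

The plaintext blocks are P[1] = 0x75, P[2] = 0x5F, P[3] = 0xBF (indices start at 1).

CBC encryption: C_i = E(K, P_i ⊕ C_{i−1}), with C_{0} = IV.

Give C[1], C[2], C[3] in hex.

C[1] = 0x4E, C[2] = 0xE5, C[3] = 0xAE

C[1]: P[1] ⊕ 0xCF = 0xBA; E(K, 0xBA) = 0x4E.
C[2]: P[2] ⊕ 0x4E = 0x11; E(K, 0x11) = 0xE5.
C[3]: P[3] ⊕ 0xE5 = 0x5A; E(K, 0x5A) = 0xAE.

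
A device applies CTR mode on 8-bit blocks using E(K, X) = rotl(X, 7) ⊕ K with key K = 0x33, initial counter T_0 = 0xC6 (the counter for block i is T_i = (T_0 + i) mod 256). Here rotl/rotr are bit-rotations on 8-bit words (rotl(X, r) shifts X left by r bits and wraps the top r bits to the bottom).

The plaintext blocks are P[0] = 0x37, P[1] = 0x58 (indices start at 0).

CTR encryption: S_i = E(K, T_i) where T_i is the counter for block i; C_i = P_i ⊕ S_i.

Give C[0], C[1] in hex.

C[0]: T = 0xC6, S = E(K, T) = 0x50; 0x37 ⊕ 0x50 = 0x67.
C[1]: T = 0xC7, S = E(K, T) = 0xD0; 0x58 ⊕ 0xD0 = 0x88.

C[0] = 0x67, C[1] = 0x88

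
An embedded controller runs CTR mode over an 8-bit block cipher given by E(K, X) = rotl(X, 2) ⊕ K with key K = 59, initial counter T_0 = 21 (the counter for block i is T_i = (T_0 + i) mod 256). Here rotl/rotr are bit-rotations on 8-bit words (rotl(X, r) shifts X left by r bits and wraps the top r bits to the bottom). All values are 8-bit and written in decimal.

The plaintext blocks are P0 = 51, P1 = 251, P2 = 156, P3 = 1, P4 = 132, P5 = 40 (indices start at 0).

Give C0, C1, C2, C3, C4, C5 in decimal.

C0 = 92, C1 = 152, C2 = 251, C3 = 90, C4 = 219, C5 = 123

CTR encryption: S_i = E(K, T_i) where T_i is the counter for block i; C_i = P_i ⊕ S_i.
C0: T = 21, S = E(K, T) = 111; 51 ⊕ 111 = 92.
C1: T = 22, S = E(K, T) = 99; 251 ⊕ 99 = 152.
C2: T = 23, S = E(K, T) = 103; 156 ⊕ 103 = 251.
C3: T = 24, S = E(K, T) = 91; 1 ⊕ 91 = 90.
C4: T = 25, S = E(K, T) = 95; 132 ⊕ 95 = 219.
C5: T = 26, S = E(K, T) = 83; 40 ⊕ 83 = 123.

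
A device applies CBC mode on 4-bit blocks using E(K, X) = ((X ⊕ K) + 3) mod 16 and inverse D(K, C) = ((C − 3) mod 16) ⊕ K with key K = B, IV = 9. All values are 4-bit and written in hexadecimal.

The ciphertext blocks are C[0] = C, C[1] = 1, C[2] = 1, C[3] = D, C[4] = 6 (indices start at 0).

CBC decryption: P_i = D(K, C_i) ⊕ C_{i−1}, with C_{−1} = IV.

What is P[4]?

P[4] = 5

P[4]: D(K, 6) = 8; 8 ⊕ D = 5.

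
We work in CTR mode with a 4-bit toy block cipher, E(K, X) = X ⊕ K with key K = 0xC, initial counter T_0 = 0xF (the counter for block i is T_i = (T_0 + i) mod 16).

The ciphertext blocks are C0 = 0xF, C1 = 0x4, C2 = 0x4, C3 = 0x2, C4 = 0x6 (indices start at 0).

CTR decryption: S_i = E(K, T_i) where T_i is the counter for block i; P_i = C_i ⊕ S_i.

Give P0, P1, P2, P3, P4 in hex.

P0: T = 0xF, S = E(K, T) = 0x3; 0xF ⊕ 0x3 = 0xC.
P1: T = 0x0, S = E(K, T) = 0xC; 0x4 ⊕ 0xC = 0x8.
P2: T = 0x1, S = E(K, T) = 0xD; 0x4 ⊕ 0xD = 0x9.
P3: T = 0x2, S = E(K, T) = 0xE; 0x2 ⊕ 0xE = 0xC.
P4: T = 0x3, S = E(K, T) = 0xF; 0x6 ⊕ 0xF = 0x9.

P0 = 0xC, P1 = 0x8, P2 = 0x9, P3 = 0xC, P4 = 0x9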